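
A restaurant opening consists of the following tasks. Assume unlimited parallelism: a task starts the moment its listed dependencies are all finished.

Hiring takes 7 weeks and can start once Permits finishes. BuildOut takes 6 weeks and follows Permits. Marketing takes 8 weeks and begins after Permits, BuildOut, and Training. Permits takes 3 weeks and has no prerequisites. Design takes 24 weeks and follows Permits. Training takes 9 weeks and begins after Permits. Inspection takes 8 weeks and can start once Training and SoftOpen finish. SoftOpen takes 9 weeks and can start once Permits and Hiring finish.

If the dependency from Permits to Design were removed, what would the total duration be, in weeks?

Original critical path: Permits→Design = 3+24 = 27 ⇒ 27 weeks.
Without Permits→Design, Design's earliest start moves from 3 to 0.
New critical path: Permits→Hiring→SoftOpen→Inspection = 3+7+9+8 = 27 ⇒ 27 weeks.

27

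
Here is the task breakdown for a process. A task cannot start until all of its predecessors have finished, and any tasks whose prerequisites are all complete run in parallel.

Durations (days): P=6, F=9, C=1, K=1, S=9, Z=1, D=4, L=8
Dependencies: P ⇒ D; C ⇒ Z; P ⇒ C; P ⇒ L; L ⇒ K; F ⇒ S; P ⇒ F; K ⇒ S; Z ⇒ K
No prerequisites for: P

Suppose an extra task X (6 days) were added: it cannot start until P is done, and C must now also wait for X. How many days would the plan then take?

Originally the plan takes 24 days.
With X inserted, C now waits for max(P, X).
New critical path: P→X→C→Z→K→S = 6+6+1+1+1+9 = 24 ⇒ 24 days.

24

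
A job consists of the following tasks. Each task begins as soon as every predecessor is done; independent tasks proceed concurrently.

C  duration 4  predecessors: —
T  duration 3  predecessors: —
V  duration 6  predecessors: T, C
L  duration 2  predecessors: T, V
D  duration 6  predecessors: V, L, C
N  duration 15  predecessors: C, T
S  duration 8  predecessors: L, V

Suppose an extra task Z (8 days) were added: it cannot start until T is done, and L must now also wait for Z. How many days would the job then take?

21

Originally the job takes 20 days.
With Z inserted, L now waits for max(T, V, Z).
New critical path: T→Z→L→S = 3+8+2+8 = 21 ⇒ 21 days.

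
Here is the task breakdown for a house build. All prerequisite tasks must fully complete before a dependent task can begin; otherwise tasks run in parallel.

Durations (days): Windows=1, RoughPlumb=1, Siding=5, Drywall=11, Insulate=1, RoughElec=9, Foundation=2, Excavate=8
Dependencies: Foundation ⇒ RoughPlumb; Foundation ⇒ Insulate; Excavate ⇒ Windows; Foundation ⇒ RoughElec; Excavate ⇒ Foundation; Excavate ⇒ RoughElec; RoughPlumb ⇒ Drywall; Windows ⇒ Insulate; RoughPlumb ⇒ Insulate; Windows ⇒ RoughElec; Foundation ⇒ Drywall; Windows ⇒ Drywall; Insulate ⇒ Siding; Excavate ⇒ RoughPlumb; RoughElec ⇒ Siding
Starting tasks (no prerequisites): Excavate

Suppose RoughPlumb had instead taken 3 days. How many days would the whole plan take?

Baseline: Excavate→Foundation→RoughElec→Siding = 8+2+9+5 = 24 → 24 days.
The longest path through RoughPlumb is only 22 days, so RoughPlumb has float 2.
Now Excavate→Foundation→RoughPlumb→Drywall = 8+2+3+11 = 24 is longest, so the finish becomes 24 days.

24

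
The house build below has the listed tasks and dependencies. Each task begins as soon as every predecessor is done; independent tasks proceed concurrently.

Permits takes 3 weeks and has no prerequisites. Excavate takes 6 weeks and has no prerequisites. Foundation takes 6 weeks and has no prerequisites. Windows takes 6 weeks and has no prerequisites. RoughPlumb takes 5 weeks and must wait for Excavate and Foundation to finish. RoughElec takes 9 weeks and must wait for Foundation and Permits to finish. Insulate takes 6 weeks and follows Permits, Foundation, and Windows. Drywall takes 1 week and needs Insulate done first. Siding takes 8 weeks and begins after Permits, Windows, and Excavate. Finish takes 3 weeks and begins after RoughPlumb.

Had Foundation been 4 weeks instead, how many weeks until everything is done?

Baseline: Foundation→RoughElec = 6+9 = 15 → 15 weeks.
Foundation lies on that path, so at 4 weeks the path becomes 13 weeks.
Now Excavate→RoughPlumb→Finish = 6+5+3 = 14 is longest, so the finish becomes 14 weeks.

14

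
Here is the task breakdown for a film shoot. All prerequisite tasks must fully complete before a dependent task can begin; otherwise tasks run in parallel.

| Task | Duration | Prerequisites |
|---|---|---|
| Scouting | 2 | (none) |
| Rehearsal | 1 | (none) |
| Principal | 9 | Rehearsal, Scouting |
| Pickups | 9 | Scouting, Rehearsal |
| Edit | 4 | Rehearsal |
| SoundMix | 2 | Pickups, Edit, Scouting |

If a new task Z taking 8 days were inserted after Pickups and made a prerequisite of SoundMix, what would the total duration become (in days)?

21

Originally the project takes 13 days.
With Z inserted, SoundMix now waits for max(Pickups, Edit, Scouting, Z).
New critical path: Scouting→Pickups→Z→SoundMix = 2+9+8+2 = 21 ⇒ 21 days.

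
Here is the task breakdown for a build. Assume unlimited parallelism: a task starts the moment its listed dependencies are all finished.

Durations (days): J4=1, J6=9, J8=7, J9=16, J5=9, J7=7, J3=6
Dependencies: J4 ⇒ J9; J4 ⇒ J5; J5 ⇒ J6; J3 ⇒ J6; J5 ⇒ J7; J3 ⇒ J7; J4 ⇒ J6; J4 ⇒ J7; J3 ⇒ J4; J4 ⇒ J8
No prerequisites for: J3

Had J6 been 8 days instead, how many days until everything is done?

Actual critical path: J3→J4→J5→J6 = 6+1+9+9 = 25 ⇒ 25 days.
J6 is on the critical path; changing it to 8 makes that path 24 days.
No other chain overtakes it, so the finish is 24 days.

24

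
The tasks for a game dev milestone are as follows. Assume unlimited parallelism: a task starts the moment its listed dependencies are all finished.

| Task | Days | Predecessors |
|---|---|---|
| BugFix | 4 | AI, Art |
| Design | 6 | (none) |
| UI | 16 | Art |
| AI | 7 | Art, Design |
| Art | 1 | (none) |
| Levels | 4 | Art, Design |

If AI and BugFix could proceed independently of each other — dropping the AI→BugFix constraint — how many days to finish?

17

Original critical path: Design→AI→BugFix = 6+7+4 = 17 ⇒ 17 days.
Without AI→BugFix, BugFix's earliest start moves from 13 to 1.
New critical path: Art→UI = 1+16 = 17 ⇒ 17 days.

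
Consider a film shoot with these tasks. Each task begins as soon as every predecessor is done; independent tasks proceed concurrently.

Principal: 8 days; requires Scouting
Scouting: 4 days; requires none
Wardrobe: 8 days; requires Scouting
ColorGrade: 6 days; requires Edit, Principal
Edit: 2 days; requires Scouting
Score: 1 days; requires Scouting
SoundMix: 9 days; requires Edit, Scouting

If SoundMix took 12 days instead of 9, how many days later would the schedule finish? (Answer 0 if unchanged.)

0

Baseline: Scouting→Principal→ColorGrade = 4+8+6 = 18 → 18 days.
The longest path through SoundMix is only 15 days, so SoundMix has float 3.
No other chain overtakes it, so the finish is 18 days.
Change in finish: 18 − 18 = +0 days.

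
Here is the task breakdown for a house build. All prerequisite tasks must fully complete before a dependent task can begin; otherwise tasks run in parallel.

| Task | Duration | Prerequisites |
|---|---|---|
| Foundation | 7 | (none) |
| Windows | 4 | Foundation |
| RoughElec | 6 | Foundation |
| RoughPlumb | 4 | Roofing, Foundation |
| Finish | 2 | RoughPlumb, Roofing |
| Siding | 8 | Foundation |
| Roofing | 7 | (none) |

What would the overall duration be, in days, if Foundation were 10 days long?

As given, the longest chain is Foundation→Siding = 7+8 = 15, so the finish is 15 days.
Since Foundation is critical, the +3 change carries straight to that chain (now 18 days).
That remains the longest chain; total 18 days.

18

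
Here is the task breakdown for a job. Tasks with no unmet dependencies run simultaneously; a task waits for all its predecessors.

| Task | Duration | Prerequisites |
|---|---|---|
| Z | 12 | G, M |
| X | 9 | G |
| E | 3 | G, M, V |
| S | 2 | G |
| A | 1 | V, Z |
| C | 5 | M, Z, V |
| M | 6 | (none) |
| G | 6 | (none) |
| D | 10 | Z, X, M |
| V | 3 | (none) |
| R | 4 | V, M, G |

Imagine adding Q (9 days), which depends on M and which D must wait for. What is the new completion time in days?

28

Originally the project takes 28 days.
With Q inserted, D now waits for max(Z, X, M, Q).
New critical path: M→Z→D = 6+12+10 = 28 ⇒ 28 days.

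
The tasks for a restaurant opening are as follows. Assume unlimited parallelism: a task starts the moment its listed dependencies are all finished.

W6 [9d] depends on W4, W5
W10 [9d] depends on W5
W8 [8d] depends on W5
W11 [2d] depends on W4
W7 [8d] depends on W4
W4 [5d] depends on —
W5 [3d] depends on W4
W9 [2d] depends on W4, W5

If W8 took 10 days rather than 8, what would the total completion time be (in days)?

18

The binding path is W4→W5→W6 = 5+3+9 = 17; finish at 17 days.
W8 is off the critical path — its longest chain is 16 days, giving 1 of slack.
The binding chain switches to W4→W5→W8 = 5+3+10 = 18; finish 18 days.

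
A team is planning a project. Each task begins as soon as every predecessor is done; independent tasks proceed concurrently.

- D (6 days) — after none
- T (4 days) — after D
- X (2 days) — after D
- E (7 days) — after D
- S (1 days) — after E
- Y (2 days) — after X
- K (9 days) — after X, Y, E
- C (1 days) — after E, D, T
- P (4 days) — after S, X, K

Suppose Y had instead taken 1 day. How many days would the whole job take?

26

As given, the longest chain is D→E→K→P = 6+7+9+4 = 26, so the finish is 26 days.
Y has 3 days of float (longest path through it is 23).
The critical path is still D→E→K→P; finish is now 26 days.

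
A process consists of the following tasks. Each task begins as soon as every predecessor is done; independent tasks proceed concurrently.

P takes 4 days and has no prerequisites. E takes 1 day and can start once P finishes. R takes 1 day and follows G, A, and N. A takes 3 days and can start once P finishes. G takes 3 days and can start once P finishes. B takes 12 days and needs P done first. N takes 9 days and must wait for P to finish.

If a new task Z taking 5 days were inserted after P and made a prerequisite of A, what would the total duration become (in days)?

16

Originally the project takes 16 days.
With Z inserted, A now waits for max(P, Z).
New critical path: P→B = 4+12 = 16 ⇒ 16 days.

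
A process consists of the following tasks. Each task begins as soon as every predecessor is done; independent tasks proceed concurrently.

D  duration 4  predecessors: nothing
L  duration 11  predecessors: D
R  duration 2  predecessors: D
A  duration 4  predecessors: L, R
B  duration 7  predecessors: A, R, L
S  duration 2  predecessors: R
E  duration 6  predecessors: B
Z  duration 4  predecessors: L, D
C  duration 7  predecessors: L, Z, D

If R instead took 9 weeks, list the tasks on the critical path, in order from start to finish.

Baseline: D→L→A→B→E = 4+11+4+7+6 = 32 → 32 weeks.
The longest path through R is only 23 weeks, so R has float 9.
No other chain overtakes it, so the finish is 32 weeks.

D, L, A, B, E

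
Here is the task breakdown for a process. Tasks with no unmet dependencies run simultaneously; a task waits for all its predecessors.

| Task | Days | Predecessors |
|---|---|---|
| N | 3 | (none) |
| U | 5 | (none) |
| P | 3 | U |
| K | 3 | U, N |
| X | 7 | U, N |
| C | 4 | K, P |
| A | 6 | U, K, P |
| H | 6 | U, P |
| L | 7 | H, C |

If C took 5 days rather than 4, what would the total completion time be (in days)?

Baseline: U→P→H→L = 5+3+6+7 = 21 → 21 days.
The longest path through C is only 19 days, so C has float 2.
No other chain overtakes it, so the finish is 21 days.

21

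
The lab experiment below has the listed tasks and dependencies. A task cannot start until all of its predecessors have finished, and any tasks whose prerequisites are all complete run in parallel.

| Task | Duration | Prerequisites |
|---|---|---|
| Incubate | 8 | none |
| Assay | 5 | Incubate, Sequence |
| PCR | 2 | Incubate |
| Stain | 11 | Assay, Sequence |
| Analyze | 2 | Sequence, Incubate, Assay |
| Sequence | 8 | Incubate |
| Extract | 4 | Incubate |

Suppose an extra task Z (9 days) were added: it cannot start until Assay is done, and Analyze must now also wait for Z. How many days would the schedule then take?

Originally the schedule takes 32 days.
With Z inserted, Analyze now waits for max(Sequence, Incubate, Assay, Z).
New critical path: Incubate→Sequence→Assay→Z→Analyze = 8+8+5+9+2 = 32 ⇒ 32 days.

32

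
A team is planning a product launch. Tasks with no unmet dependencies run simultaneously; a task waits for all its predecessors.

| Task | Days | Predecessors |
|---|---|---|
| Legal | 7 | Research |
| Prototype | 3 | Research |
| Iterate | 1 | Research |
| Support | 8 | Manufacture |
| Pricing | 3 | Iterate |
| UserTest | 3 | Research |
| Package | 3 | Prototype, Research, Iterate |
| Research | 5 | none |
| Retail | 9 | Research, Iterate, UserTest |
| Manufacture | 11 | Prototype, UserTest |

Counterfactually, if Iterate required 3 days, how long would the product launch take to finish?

Critical path before the change: Research→Prototype→Manufacture→Support = 5+3+11+8 = 27 giving 27 days.
Iterate is off the critical path — its longest chain is 15 days, giving 12 of slack.
No other chain overtakes it, so the finish is 27 days.

27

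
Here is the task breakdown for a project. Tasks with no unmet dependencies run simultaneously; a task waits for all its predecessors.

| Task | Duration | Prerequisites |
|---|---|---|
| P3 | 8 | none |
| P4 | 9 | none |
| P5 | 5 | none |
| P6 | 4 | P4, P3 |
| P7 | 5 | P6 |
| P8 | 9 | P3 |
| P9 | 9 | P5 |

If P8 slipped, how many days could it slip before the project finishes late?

The longest chain is P4→P6→P7 = 9+4+5 = 18; overall finish 18 days.
P8 finishes as early as 17 and must finish by 18.
So P8 can slip 18 − 17 = 1 day.

1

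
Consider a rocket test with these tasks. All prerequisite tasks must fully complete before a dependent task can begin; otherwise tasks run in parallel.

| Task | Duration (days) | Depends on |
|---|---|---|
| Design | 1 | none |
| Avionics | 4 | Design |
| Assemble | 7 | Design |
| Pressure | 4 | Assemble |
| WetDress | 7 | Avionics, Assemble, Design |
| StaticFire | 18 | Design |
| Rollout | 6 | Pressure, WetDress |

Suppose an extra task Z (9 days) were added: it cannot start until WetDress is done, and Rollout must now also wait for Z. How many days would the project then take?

Originally the project takes 21 days.
With Z inserted, Rollout now waits for max(Pressure, WetDress, Z).
New critical path: Design→Assemble→WetDress→Z→Rollout = 1+7+7+9+6 = 30 ⇒ 30 days.

30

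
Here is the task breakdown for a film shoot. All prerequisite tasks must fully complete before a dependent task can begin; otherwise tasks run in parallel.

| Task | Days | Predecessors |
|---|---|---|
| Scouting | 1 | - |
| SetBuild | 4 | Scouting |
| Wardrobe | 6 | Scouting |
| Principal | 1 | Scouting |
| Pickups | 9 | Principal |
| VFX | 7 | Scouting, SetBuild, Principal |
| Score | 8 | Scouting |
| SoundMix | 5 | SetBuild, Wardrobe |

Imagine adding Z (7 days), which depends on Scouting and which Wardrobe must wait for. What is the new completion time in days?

19

Originally the project takes 12 days.
With Z inserted, Wardrobe now waits for max(Scouting, Z).
New critical path: Scouting→Z→Wardrobe→SoundMix = 1+7+6+5 = 19 ⇒ 19 days.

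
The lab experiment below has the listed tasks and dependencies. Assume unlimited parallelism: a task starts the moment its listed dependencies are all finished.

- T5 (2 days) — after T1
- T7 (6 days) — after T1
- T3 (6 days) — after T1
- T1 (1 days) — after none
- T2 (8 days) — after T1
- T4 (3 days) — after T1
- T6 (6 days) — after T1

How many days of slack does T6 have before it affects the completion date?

2

T1→T2 = 1+8 = 9 sets the makespan at 9 days.
The longest chain containing T6 totals 7 days.
Float = 9 − 7 = 2.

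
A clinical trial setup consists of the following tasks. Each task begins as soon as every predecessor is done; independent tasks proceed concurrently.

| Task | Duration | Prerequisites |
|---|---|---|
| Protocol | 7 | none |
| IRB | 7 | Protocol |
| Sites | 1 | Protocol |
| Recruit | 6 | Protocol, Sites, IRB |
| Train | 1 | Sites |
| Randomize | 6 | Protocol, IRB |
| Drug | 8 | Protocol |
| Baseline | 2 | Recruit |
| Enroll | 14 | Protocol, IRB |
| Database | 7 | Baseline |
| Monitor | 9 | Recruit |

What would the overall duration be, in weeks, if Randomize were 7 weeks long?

Critical path before the change: Protocol→IRB→Recruit→Baseline→Database = 7+7+6+2+7 = 29 giving 29 weeks.
Randomize has 9 weeks of float (longest path through it is 20).
That remains the longest chain; total 29 weeks.

29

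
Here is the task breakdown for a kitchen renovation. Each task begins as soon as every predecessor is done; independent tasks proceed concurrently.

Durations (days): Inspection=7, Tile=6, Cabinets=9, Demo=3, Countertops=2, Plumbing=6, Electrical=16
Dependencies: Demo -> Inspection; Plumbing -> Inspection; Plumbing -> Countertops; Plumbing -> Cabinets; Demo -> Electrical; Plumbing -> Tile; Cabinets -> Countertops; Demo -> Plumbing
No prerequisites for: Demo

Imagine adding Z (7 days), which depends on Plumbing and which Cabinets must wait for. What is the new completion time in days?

27

Originally the project takes 20 days.
With Z inserted, Cabinets now waits for max(Plumbing, Z).
New critical path: Demo→Plumbing→Z→Cabinets→Countertops = 3+6+7+9+2 = 27 ⇒ 27 days.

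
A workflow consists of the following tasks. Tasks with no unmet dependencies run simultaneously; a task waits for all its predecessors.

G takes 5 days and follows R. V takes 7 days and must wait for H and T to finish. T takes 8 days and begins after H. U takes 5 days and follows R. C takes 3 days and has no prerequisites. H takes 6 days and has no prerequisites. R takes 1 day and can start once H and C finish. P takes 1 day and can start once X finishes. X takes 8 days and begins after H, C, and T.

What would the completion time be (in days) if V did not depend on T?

23

Before: longest chain H→T→X→P = 6+8+8+1 = 23, finish 23.
Without T→V, V's earliest start moves from 14 to 6.
New critical path: H→T→X→P = 6+8+8+1 = 23 ⇒ 23 days.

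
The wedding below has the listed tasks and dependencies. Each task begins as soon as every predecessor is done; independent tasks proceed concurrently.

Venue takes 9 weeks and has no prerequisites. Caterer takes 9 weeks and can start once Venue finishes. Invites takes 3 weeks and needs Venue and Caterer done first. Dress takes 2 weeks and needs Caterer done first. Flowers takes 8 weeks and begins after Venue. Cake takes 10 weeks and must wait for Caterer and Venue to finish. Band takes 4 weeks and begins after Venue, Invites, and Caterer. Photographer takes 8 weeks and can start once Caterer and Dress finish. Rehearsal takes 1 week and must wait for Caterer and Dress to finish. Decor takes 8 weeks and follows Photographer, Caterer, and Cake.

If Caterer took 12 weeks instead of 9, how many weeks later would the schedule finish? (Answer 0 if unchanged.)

Critical path before the change: Venue→Caterer→Dress→Photographer→Decor = 9+9+2+8+8 = 36 giving 36 weeks.
Since Caterer is critical, the +3 change carries straight to that chain (now 39 weeks).
No other chain overtakes it, so the finish is 39 weeks.
Change in finish: 39 − 36 = +3 weeks.

3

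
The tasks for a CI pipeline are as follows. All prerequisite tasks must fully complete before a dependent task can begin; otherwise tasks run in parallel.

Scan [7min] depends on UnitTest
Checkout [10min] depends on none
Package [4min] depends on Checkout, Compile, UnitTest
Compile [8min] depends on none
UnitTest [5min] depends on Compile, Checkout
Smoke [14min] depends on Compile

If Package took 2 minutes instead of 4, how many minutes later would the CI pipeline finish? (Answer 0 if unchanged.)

0

Baseline: Checkout→UnitTest→Scan = 10+5+7 = 22 → 22 minutes.
Package is off the critical path — its longest chain is 19 minutes, giving 3 of slack.
No other chain overtakes it, so the finish is 22 minutes.
Change in finish: 22 − 22 = +0 minutes.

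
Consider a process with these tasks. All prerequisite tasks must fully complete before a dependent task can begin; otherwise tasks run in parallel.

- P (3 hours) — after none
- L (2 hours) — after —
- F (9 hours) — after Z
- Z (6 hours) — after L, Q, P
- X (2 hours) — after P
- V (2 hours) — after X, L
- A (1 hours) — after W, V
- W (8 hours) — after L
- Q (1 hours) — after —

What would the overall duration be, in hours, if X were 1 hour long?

18

Actual critical path: P→Z→F = 3+6+9 = 18 ⇒ 18 hours.
X has 10 hours of float (longest path through it is 8).
No other chain overtakes it, so the finish is 18 hours.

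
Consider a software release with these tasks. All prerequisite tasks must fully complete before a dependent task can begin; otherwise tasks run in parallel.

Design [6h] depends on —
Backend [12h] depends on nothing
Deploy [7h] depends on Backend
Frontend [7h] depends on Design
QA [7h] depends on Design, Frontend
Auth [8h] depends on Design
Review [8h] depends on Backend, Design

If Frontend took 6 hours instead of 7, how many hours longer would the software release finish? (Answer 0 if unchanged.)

Actual critical path: Design→Frontend→QA = 6+7+7 = 20 ⇒ 20 hours.
Frontend lies on that path, so at 6 hours the path becomes 19 hours.
New critical path: Backend→Review = 12+8 = 20 ⇒ 20 hours.
Change in finish: 20 − 20 = +0 hours.

0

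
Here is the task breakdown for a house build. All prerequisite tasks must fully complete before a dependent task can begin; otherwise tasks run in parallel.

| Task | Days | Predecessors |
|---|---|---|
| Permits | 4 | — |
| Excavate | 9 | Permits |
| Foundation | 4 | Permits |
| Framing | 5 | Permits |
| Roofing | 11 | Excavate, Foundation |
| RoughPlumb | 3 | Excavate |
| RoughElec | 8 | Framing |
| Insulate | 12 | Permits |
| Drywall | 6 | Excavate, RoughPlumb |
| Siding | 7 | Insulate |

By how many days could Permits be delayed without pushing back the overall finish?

Critical path: Permits→Excavate→Roofing = 4+9+11 = 24, so the finish is 24 days.
Permits finishes as early as 4 and must finish by 4.
Slack of Permits = 0 − 0 = 0 days.

0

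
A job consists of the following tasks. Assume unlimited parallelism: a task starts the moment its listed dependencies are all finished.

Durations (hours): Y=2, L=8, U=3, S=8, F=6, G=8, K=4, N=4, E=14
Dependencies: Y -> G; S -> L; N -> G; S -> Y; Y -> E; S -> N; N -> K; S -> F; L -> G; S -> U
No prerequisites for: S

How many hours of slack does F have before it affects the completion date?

10

The longest chain is S→Y→E = 8+2+14 = 24; overall finish 24 hours.
The longest chain containing F totals 14 hours.
Float = 24 − 14 = 10.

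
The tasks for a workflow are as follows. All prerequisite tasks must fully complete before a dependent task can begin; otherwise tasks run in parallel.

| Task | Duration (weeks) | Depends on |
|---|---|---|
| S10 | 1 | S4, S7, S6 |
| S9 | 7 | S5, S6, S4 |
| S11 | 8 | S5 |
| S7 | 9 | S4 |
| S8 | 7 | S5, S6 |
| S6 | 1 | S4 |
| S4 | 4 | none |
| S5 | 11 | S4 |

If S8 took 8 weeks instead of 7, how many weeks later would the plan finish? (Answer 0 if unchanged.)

Critical path before the change: S4→S5→S11 = 4+11+8 = 23 giving 23 weeks.
S8 is off the critical path — its longest chain is 22 weeks, giving 1 of slack.
New critical path: S4→S5→S8 = 4+11+8 = 23 ⇒ 23 weeks.
Change in finish: 23 − 23 = +0 weeks.

0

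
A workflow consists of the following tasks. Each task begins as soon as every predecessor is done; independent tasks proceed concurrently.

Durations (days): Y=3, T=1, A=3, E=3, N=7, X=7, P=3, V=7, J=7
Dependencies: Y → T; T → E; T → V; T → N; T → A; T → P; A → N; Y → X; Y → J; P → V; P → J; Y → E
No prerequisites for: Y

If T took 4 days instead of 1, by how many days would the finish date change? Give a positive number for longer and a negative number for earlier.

3

Baseline: Y→T→A→N = 3+1+3+7 = 14 → 14 days.
Since T is critical, the +3 change carries straight to that chain (now 17 days).
That remains the longest chain; total 17 days.
Change in finish: 17 − 14 = +3 days.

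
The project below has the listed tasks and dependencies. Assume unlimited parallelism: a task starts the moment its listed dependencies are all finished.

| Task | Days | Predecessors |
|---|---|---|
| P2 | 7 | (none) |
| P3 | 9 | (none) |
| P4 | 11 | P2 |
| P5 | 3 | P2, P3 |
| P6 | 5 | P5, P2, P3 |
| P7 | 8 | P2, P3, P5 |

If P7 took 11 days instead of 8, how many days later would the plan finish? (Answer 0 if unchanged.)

Baseline: P3→P5→P7 = 9+3+8 = 20 → 20 days.
P7 lies on that path, so at 11 days the path becomes 23 days.
No other chain overtakes it, so the finish is 23 days.
Change in finish: 23 − 20 = +3 days.

3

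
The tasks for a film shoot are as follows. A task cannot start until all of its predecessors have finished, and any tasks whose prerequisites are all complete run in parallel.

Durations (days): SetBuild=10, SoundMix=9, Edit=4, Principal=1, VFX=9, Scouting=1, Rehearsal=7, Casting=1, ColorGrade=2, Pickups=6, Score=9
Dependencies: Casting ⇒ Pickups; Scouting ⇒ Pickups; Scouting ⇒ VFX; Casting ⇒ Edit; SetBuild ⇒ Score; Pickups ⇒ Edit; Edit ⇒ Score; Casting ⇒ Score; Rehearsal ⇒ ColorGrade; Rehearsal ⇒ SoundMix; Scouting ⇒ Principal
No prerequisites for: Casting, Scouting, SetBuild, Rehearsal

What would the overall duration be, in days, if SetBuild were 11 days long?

20

Actual critical path: Casting→Pickups→Edit→Score = 1+6+4+9 = 20 ⇒ 20 days.
SetBuild has 1 day of float (longest path through it is 19).
That remains the longest chain; total 20 days.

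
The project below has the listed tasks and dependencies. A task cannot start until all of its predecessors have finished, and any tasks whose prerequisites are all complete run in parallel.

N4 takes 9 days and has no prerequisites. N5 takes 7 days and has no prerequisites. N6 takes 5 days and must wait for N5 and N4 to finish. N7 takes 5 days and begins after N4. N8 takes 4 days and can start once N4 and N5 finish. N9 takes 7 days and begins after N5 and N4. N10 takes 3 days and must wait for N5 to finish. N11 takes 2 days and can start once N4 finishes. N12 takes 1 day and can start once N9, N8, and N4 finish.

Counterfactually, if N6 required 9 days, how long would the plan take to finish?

The binding path is N4→N9→N12 = 9+7+1 = 17; finish at 17 days.
The longest path through N6 is only 14 days, so N6 has float 3.
Now N4→N6 = 9+9 = 18 is longest, so the finish becomes 18 days.

18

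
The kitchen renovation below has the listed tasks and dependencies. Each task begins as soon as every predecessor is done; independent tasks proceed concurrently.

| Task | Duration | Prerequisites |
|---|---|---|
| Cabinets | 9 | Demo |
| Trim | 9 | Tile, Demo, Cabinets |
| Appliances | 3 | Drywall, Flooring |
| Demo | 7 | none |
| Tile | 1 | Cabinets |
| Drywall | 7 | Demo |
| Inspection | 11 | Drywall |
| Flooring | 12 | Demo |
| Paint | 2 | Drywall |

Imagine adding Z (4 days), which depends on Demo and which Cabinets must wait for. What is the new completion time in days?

Originally the project takes 26 days.
With Z inserted, Cabinets now waits for max(Demo, Z).
New critical path: Demo→Z→Cabinets→Tile→Trim = 7+4+9+1+9 = 30 ⇒ 30 days.

30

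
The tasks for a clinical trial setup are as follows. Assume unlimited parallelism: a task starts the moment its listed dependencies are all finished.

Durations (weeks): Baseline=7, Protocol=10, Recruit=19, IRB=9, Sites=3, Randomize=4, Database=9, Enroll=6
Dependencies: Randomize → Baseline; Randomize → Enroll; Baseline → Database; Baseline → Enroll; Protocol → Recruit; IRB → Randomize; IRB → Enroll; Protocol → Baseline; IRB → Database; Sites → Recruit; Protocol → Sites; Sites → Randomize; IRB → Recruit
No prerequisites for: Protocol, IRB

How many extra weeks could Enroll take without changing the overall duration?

3

Protocol→Sites→Randomize→Baseline→Database = 10+3+4+7+9 = 33 sets the makespan at 33 weeks.
Enroll finishes as early as 30 and must finish by 33.
Slack of Enroll = 27 − 24 = 3 weeks.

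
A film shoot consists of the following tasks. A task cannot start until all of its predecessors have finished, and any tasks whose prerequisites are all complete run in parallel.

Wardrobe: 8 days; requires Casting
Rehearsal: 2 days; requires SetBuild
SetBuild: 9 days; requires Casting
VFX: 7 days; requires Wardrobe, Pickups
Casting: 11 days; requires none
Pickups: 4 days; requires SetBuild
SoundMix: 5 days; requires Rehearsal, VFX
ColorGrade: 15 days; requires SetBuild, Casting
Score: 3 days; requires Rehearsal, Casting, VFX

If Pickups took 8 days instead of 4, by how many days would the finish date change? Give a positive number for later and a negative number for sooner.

4

Actual critical path: Casting→SetBuild→Pickups→VFX→SoundMix = 11+9+4+7+5 = 36 ⇒ 36 days.
Since Pickups is critical, the +4 change carries straight to that chain (now 40 days).
That remains the longest chain; total 40 days.
Change in finish: 40 − 36 = +4 days.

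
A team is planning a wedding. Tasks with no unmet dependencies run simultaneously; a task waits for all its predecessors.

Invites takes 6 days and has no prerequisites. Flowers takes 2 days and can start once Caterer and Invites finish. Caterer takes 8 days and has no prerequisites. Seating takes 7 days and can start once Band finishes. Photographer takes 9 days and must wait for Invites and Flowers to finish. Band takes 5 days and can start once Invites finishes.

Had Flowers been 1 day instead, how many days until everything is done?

18

The binding path is Caterer→Flowers→Photographer = 8+2+9 = 19; finish at 19 days.
Flowers lies on that path, so at 1 day the path becomes 18 days.
The critical path is still Caterer→Flowers→Photographer; finish is now 18 days.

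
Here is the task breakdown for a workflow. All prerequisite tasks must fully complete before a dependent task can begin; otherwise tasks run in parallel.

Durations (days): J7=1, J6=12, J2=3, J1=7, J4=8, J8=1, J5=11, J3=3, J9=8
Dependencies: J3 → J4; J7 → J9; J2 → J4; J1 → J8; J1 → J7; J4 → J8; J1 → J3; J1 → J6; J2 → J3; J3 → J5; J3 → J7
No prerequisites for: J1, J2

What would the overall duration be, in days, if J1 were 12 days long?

Baseline: J1→J3→J5 = 7+3+11 = 21 → 21 days.
J1 lies on that path, so at 12 days the path becomes 26 days.
The critical path is still J1→J3→J5; finish is now 26 days.

26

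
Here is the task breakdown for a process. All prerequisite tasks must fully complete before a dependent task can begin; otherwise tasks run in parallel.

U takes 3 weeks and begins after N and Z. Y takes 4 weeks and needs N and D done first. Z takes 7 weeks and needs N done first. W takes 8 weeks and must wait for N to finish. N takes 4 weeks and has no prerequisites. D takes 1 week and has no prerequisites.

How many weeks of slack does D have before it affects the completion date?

9

N→Z→U = 4+7+3 = 14 sets the makespan at 14 weeks.
Longest path through D: 5 weeks (earliest finish 1, latest finish 10).
Slack of D = 9 − 0 = 9 weeks.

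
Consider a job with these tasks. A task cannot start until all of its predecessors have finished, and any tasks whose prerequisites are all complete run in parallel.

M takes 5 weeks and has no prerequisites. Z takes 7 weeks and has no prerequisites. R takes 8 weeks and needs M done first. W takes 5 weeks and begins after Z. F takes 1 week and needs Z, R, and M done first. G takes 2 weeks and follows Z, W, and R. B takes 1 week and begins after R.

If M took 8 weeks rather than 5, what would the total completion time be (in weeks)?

Critical path before the change: M→R→G = 5+8+2 = 15 giving 15 weeks.
M is on the critical path; changing it to 8 makes that path 18 weeks.
The critical path is still M→R→G; finish is now 18 weeks.

18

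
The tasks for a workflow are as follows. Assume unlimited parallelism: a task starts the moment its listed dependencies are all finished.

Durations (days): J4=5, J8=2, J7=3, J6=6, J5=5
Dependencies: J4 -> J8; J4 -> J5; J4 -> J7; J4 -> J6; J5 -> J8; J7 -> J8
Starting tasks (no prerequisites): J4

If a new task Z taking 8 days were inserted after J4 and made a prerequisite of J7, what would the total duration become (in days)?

18

Originally the plan takes 12 days.
With Z inserted, J7 now waits for max(J4, Z).
New critical path: J4→Z→J7→J8 = 5+8+3+2 = 18 ⇒ 18 days.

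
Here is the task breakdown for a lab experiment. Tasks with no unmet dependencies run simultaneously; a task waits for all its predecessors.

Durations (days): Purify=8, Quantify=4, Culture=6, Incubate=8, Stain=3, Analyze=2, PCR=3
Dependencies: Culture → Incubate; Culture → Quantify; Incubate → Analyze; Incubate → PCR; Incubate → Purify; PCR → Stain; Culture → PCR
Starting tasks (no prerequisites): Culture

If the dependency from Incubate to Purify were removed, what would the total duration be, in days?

20

Before: longest chain Culture→Incubate→Purify = 6+8+8 = 22, finish 22.
Without Incubate→Purify, Purify's earliest start moves from 14 to 0.
New critical path: Culture→Incubate→PCR→Stain = 6+8+3+3 = 20 ⇒ 20 days.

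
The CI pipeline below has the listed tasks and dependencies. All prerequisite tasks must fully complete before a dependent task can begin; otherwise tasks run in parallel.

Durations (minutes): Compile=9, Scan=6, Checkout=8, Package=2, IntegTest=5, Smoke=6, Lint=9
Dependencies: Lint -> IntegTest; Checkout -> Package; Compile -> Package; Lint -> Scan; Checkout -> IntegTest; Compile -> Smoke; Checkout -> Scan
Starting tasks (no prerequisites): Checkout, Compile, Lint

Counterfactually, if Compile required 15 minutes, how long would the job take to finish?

21

As given, the longest chain is Compile→Smoke = 9+6 = 15, so the finish is 15 minutes.
Compile is on the critical path; changing it to 15 makes that path 21 minutes.
No other chain overtakes it, so the finish is 21 minutes.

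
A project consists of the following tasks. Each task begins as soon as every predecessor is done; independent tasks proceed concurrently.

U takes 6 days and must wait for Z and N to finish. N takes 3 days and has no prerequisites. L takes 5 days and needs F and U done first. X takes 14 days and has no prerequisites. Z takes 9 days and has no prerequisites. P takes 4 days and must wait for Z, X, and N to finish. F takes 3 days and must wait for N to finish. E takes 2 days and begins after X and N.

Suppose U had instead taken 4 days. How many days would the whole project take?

18

The binding path is Z→U→L = 9+6+5 = 20; finish at 20 days.
U is on the critical path; changing it to 4 makes that path 18 days.
No other chain overtakes it, so the finish is 18 days.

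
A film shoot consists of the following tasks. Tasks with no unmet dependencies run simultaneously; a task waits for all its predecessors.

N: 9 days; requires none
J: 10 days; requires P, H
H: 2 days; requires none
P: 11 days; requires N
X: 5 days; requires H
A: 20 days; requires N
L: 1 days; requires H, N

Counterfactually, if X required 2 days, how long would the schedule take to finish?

30

As given, the longest chain is N→P→J = 9+11+10 = 30, so the finish is 30 days.
X is off the critical path — its longest chain is 7 days, giving 23 of slack.
That remains the longest chain; total 30 days.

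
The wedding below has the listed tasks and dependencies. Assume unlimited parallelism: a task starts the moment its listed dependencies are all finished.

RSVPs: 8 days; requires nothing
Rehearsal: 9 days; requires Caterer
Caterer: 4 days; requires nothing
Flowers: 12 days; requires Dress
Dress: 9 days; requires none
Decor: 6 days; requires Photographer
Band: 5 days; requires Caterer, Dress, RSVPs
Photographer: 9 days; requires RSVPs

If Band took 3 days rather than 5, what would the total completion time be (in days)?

23

Actual critical path: RSVPs→Photographer→Decor = 8+9+6 = 23 ⇒ 23 days.
Band has 9 days of float (longest path through it is 14).
No other chain overtakes it, so the finish is 23 days.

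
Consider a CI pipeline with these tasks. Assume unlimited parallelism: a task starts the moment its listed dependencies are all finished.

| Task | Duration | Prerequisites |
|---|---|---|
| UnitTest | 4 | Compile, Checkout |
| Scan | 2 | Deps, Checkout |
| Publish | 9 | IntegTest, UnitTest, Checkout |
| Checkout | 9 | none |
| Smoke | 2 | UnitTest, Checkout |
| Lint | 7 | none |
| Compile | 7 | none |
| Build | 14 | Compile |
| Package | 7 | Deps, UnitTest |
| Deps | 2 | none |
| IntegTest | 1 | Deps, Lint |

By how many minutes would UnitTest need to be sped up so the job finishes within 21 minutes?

1

Current finish: 22 minutes; target: 21.
UnitTest is on every critical path, so each minute cut from UnitTest cuts the finish by one (this holds down to a finish of 21).
Need 22 − 21 = 1 minute off UnitTest → UnitTest becomes 3 minutes, finish becomes 21.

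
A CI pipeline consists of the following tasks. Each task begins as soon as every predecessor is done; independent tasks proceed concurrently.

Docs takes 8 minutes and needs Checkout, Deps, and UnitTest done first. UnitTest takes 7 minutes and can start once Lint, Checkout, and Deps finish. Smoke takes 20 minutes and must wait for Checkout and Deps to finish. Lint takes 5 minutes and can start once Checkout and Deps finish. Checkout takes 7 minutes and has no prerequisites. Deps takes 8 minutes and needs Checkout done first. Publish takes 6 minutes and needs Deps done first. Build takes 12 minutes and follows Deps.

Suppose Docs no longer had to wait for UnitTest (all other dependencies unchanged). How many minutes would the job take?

Original critical path: Checkout→Deps→Lint→UnitTest→Docs = 7+8+5+7+8 = 35 ⇒ 35 minutes.
Without UnitTest→Docs, Docs's earliest start moves from 27 to 15.
After: Checkout→Deps→Smoke = 7+8+20 = 35 → 35 minutes.

35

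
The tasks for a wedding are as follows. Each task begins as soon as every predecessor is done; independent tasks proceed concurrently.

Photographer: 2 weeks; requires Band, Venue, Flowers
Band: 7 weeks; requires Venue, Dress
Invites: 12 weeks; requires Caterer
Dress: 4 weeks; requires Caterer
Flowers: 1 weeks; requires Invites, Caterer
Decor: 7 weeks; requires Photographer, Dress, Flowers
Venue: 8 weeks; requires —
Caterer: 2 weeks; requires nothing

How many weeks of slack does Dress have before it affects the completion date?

2

Venue→Band→Photographer→Decor = 8+7+2+7 = 24 sets the makespan at 24 weeks.
Longest path through Dress: 22 weeks (earliest finish 6, latest finish 8).
Float = 24 − 22 = 2.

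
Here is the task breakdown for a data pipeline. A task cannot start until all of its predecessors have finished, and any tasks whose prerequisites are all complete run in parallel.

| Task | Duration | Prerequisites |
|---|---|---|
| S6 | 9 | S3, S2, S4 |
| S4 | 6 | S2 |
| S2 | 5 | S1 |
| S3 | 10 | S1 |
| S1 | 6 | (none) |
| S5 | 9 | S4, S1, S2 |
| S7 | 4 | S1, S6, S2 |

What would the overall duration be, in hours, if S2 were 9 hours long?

Baseline: S1→S2→S4→S6→S7 = 6+5+6+9+4 = 30 → 30 hours.
S2 is on the critical path; changing it to 9 makes that path 34 hours.
No other chain overtakes it, so the finish is 34 hours.

34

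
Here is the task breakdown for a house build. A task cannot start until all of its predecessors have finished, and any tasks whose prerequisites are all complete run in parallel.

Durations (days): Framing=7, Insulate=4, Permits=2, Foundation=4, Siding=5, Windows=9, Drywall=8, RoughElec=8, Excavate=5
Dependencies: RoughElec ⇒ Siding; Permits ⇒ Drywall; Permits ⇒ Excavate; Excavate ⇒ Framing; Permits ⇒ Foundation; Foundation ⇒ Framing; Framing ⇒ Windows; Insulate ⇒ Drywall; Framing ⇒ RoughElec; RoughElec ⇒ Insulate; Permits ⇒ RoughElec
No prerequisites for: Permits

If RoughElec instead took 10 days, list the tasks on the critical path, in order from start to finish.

Baseline: Permits→Excavate→Framing→RoughElec→Insulate→Drywall = 2+5+7+8+4+8 = 34 → 34 days.
RoughElec lies on that path, so at 10 days the path becomes 36 days.
No other chain overtakes it, so the finish is 36 days.

Permits, Excavate, Framing, RoughElec, Insulate, Drywall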